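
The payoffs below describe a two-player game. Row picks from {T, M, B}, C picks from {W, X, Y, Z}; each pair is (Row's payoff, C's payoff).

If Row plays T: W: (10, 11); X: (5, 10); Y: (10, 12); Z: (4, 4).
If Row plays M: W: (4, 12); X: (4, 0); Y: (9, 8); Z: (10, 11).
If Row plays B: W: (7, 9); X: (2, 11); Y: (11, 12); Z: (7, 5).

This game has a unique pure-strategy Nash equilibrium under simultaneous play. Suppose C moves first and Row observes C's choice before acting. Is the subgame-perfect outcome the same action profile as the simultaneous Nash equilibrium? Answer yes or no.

Backward induction with C moving first.
- W: BR = T, leader payoff 11.
- X: BR = T, leader payoff 10.
- Y: BR = B, leader payoff 12.
- Z: BR = M, leader payoff 11.
C's induced payoffs are 11, 10, 12, 11, so C commits to Y. Subgame-perfect outcome: (B, Y) with payoffs (11, 12).
Now find the simultaneous Nash equilibrium.
Row's best replies: W→T; X→T; Y→B; Z→M.
C's best replies: T→Y; M→W; B→Y.
The unique mutual best reply is (B, Y), giving (11, 12).
Sequential outcome (B, Y) coincides with the Nash profile (B, Y).

yes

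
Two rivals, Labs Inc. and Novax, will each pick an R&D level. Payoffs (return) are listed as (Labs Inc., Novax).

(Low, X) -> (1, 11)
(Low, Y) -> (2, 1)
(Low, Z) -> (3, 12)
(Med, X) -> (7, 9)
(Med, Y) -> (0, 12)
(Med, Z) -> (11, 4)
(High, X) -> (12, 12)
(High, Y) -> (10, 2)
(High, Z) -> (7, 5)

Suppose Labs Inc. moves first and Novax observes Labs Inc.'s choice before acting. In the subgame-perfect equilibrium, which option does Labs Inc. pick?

High

Work backward from Novax's decision.
- Low → Novax plays Z (best of 11, 1, 12); Labs Inc. gets 3.
- Med → Novax plays Y (best of 9, 12, 4); Labs Inc. gets 0.
- High → Novax plays X (best of 12, 2, 5); Labs Inc. gets 12.
Maximizing over 3, 0, 12, Labs Inc. chooses High. Subgame-perfect outcome: (High, X) with payoffs (12, 12).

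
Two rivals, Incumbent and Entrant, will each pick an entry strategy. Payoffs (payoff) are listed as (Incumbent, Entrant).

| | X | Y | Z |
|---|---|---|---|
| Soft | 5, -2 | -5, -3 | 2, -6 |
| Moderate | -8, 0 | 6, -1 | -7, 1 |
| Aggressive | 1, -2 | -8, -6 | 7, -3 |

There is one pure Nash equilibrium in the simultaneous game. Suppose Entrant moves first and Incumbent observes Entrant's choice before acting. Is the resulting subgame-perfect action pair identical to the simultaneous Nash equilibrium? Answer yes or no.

no

Backward induction with Entrant moving first.
- X: BR = Soft, leader payoff -2.
- Y: BR = Moderate, leader payoff -1.
- Z: BR = Aggressive, leader payoff -3.
Among -2, -1, -3, the best is -1 at Y. Subgame-perfect outcome: (Moderate, Y) with payoffs (6, -1).
Now find the simultaneous Nash equilibrium.
Incumbent's best replies: X→Soft; Y→Moderate; Z→Aggressive.
Entrant's best replies: Soft→X; Moderate→Z; Aggressive→X.
The unique mutual best reply is (Soft, X), giving (5, -2).
Sequential outcome (Moderate, Y) differs from the Nash profile (Soft, X).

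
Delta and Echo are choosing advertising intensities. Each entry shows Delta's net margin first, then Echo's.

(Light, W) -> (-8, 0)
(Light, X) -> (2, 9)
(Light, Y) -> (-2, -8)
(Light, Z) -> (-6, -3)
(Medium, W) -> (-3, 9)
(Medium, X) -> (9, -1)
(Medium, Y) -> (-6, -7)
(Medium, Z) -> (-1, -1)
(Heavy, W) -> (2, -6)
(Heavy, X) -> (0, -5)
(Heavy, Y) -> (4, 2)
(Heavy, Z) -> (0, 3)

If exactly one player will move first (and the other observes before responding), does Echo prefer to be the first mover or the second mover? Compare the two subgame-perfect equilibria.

If Delta leads: Echo's best replies are Light→X, Medium→W, Heavy→Z; Delta's induced payoffs 2, -3, 0; outcome (Light, X), payoffs (2, 9).
If Echo leads: Delta's best replies are W→Heavy, X→Medium, Y→Heavy, Z→Heavy; Echo's induced payoffs -6, -1, 2, 3; outcome (Heavy, Z), payoffs (0, 3).
Echo gets 3 moving first and 9 moving second, so Echo prefers to move second.

second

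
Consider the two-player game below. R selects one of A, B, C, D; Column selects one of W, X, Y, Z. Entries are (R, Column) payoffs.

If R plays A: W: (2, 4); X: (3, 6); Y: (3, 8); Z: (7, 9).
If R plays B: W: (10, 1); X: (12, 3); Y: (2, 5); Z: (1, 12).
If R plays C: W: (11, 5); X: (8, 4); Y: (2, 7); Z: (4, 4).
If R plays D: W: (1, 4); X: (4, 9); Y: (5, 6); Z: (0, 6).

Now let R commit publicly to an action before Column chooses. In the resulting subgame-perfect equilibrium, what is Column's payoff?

Column best-responds to each possible R move:
- A: Column compares 4, 6, 8, 9 and picks Z; R would get 7.
- B: Column compares 1, 3, 5, 12 and picks Z; R would get 1.
- C: Column compares 5, 4, 7, 4 and picks Y; R would get 2.
- D: Column compares 4, 9, 6, 6 and picks X; R would get 4.
R's induced payoffs are 7, 1, 2, 4, so R commits to A. Subgame-perfect outcome: (A, Z) with payoffs (7, 9).

9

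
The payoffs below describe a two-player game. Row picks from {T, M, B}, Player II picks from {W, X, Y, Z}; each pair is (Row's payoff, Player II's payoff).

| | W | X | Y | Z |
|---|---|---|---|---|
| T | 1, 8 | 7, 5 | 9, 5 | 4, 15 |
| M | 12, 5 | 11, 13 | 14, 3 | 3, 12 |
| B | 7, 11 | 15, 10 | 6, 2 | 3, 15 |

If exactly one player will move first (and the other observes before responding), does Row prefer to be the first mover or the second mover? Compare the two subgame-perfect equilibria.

first

If Row leads: Player II's best replies are T→Z, M→X, B→Z; Row's induced payoffs 4, 11, 3; outcome (M, X), payoffs (11, 13).
If Player II leads: Row's best replies are W→M, X→B, Y→M, Z→T; Player II's induced payoffs 5, 10, 3, 15; outcome (T, Z), payoffs (4, 15).
Row gets 11 moving first and 4 moving second, so Row prefers to move first.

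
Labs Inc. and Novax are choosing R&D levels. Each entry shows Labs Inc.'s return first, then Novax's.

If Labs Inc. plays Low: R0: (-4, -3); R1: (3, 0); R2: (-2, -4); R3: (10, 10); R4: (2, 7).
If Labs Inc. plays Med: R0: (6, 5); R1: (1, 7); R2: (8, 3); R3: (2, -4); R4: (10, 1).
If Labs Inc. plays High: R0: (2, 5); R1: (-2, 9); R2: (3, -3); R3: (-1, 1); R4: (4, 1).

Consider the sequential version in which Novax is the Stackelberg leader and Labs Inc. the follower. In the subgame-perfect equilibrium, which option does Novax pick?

Work backward from Labs Inc.'s decision.
- R0: Labs Inc. compares -4, 6, 2 and picks Med; Novax would get 5.
- R1: Labs Inc. compares 3, 1, -2 and picks Low; Novax would get 0.
- R2: Labs Inc. compares -2, 8, 3 and picks Med; Novax would get 3.
- R3: Labs Inc. compares 10, 2, -1 and picks Low; Novax would get 10.
- R4: Labs Inc. compares 2, 10, 4 and picks Med; Novax would get 1.
Novax's induced payoffs are 5, 0, 3, 10, 1, so Novax commits to R3. Subgame-perfect outcome: (Low, R3) with payoffs (10, 10).

R3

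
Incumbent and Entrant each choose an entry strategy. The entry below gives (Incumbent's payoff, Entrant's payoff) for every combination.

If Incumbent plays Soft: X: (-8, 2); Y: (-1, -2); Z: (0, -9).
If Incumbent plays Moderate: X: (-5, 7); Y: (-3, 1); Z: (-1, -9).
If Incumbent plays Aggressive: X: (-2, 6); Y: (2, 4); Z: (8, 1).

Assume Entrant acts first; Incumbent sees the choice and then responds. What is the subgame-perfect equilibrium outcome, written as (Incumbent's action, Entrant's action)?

(Aggressive, X)

Work backward from Incumbent's decision.
- X: BR = Aggressive, leader payoff 6.
- Y: BR = Aggressive, leader payoff 4.
- Z: BR = Aggressive, leader payoff 1.
Maximizing over 6, 4, 1, Entrant chooses X. Subgame-perfect outcome: (Aggressive, X) with payoffs (-2, 6).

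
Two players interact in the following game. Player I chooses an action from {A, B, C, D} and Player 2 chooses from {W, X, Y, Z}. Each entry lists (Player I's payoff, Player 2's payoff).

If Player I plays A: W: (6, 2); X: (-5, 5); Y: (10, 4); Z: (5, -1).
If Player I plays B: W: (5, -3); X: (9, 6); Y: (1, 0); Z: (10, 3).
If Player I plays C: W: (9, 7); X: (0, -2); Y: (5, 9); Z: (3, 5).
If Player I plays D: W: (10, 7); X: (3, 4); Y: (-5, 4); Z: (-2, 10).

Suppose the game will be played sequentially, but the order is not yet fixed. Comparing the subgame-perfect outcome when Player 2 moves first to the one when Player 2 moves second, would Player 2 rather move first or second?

first

If Player I leads: Player 2's best replies are A→X, B→X, C→Y, D→Z; Player I's induced payoffs -5, 9, 5, -2; outcome (B, X), payoffs (9, 6).
If Player 2 leads: Player I's best replies are W→D, X→B, Y→A, Z→B; Player 2's induced payoffs 7, 6, 4, 3; outcome (D, W), payoffs (10, 7).
Player 2 gets 7 moving first and 6 moving second, so Player 2 prefers to move first.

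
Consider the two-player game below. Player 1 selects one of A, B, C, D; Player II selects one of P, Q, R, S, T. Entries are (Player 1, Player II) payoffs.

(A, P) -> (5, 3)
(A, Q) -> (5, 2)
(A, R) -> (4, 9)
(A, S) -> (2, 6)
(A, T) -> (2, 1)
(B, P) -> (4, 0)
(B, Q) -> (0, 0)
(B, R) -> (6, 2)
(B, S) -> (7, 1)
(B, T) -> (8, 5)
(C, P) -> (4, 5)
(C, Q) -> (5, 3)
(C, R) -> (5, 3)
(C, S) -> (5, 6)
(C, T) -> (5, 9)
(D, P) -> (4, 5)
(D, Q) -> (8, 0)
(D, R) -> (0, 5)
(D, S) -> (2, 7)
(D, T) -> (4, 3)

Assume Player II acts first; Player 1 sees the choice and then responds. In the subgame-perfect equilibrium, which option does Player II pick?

T

Backward induction with Player II moving first.
- P: BR = A, leader payoff 3.
- Q: BR = D, leader payoff 0.
- R: BR = B, leader payoff 2.
- S: BR = B, leader payoff 1.
- T: BR = B, leader payoff 5.
Among 3, 0, 2, 1, 5, the best is 5 at T. Subgame-perfect outcome: (B, T) with payoffs (8, 5).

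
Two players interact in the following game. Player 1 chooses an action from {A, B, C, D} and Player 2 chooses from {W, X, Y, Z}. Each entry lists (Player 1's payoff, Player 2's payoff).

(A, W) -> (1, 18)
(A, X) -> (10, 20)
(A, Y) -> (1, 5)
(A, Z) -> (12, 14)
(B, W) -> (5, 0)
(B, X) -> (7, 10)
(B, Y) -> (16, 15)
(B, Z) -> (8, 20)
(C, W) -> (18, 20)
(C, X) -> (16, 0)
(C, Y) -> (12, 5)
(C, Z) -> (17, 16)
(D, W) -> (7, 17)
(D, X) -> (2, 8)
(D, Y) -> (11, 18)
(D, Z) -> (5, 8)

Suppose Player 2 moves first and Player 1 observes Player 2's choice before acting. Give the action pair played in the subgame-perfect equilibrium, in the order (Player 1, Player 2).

(C, W)

Backward induction with Player 2 moving first.
- W: Player 1 compares 1, 5, 18, 7 and picks C; Player 2 would get 20.
- X: Player 1 compares 10, 7, 16, 2 and picks C; Player 2 would get 0.
- Y: Player 1 compares 1, 16, 12, 11 and picks B; Player 2 would get 15.
- Z: Player 1 compares 12, 8, 17, 5 and picks C; Player 2 would get 16.
Player 2's induced payoffs are 20, 0, 15, 16, so Player 2 commits to W. Subgame-perfect outcome: (C, W) with payoffs (18, 20).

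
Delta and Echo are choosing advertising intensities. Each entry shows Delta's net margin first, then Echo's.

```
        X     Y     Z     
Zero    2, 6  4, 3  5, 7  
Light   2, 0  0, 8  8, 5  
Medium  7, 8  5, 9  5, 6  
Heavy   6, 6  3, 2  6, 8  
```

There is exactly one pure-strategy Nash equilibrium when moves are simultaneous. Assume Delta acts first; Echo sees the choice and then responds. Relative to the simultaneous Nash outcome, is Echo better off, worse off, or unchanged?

worse off

Backward induction with Delta moving first.
- Zero → Echo plays Z (best of 6, 3, 7); Delta gets 5.
- Light → Echo plays Y (best of 0, 8, 5); Delta gets 0.
- Medium → Echo plays Y (best of 8, 9, 6); Delta gets 5.
- Heavy → Echo plays Z (best of 6, 2, 8); Delta gets 6.
Among 5, 0, 5, 6, the best is 6 at Heavy. Subgame-perfect outcome: (Heavy, Z) with payoffs (6, 8).
Now find the simultaneous Nash equilibrium.
Delta's best replies: X→Medium; Y→Medium; Z→Light.
Echo's best replies: Zero→Z; Light→Y; Medium→Y; Heavy→Z.
Only (Medium, Y) has each player best-responding; Nash payoffs (5, 9).
Echo earns 8 sequentially versus 9 at the Nash outcome: worse off.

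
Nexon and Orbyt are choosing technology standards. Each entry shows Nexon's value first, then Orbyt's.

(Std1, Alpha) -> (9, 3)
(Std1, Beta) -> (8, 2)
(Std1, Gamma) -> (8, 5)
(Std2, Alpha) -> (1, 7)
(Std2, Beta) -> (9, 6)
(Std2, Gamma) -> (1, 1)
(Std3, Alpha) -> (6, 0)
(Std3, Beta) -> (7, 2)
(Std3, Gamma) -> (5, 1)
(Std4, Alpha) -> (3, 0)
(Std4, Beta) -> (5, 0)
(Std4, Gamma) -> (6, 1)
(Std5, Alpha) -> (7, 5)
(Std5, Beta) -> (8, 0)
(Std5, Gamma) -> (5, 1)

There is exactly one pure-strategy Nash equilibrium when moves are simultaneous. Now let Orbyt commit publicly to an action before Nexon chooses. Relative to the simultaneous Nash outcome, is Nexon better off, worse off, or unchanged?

Solve by backward induction (Orbyt leads).
- Alpha: Nexon compares 9, 1, 6, 3, 7 and picks Std1; Orbyt would get 3.
- Beta: Nexon compares 8, 9, 7, 5, 8 and picks Std2; Orbyt would get 6.
- Gamma: Nexon compares 8, 1, 5, 6, 5 and picks Std1; Orbyt would get 5.
Orbyt's induced payoffs are 3, 6, 5, so Orbyt commits to Beta. Subgame-perfect outcome: (Std2, Beta) with payoffs (9, 6).
Now find the simultaneous Nash equilibrium.
Nexon's best replies: Alpha→Std1; Beta→Std2; Gamma→Std1.
Orbyt's best replies: Std1→Gamma; Std2→Alpha; Std3→Beta; Std4→Gamma; Std5→Alpha.
Only (Std1, Gamma) has each player best-responding; Nash payoffs (8, 5).
Nexon earns 9 sequentially versus 8 at the Nash outcome: better off.

better off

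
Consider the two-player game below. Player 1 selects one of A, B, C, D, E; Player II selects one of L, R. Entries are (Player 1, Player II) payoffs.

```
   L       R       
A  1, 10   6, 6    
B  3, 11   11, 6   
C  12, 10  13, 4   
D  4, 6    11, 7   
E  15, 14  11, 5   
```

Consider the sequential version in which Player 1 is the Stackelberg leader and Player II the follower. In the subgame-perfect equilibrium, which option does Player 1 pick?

E

Player II best-responds to each possible Player 1 move:
- A → Player II plays L (best of 10, 6); Player 1 gets 1.
- B → Player II plays L (best of 11, 6); Player 1 gets 3.
- C → Player II plays L (best of 10, 4); Player 1 gets 12.
- D → Player II plays R (best of 6, 7); Player 1 gets 11.
- E → Player II plays L (best of 14, 5); Player 1 gets 15.
Among 1, 3, 12, 11, 15, the best is 15 at E. Subgame-perfect outcome: (E, L) with payoffs (15, 14).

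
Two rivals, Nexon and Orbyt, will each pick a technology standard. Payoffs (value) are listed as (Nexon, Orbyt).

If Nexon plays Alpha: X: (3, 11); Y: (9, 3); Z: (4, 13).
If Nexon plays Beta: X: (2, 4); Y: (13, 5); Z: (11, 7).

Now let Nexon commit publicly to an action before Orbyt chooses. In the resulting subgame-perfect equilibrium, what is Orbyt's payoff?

7

Orbyt best-responds to each possible Nexon move:
- Alpha: Orbyt compares 11, 3, 13 and picks Z; Nexon would get 4.
- Beta: Orbyt compares 4, 5, 7 and picks Z; Nexon would get 11.
Nexon's induced payoffs are 4, 11, so Nexon commits to Beta. Subgame-perfect outcome: (Beta, Z) with payoffs (11, 7).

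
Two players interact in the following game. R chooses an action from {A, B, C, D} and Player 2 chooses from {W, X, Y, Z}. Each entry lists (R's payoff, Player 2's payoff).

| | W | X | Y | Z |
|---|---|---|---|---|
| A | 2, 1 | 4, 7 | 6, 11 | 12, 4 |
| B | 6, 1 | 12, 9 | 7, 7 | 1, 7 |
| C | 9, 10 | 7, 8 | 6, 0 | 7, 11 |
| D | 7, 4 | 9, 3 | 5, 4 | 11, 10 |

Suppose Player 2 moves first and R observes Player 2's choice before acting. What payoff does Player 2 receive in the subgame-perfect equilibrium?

Work backward from R's decision.
- W → R plays C (best of 2, 6, 9, 7); Player 2 gets 10.
- X → R plays B (best of 4, 12, 7, 9); Player 2 gets 9.
- Y → R plays B (best of 6, 7, 6, 5); Player 2 gets 7.
- Z → R plays A (best of 12, 1, 7, 11); Player 2 gets 4.
Player 2's induced payoffs are 10, 9, 7, 4, so Player 2 commits to W. Subgame-perfect outcome: (C, W) with payoffs (9, 10).

10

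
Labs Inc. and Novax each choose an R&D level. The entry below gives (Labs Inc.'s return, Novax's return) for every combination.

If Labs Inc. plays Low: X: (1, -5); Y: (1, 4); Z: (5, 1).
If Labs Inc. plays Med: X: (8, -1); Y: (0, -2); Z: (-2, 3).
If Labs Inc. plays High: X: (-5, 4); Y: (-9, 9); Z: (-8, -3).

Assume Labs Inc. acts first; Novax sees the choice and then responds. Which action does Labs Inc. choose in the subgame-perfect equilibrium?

Low

Work backward from Novax's decision.
- Low → Novax plays Y (best of -5, 4, 1); Labs Inc. gets 1.
- Med → Novax plays Z (best of -1, -2, 3); Labs Inc. gets -2.
- High → Novax plays Y (best of 4, 9, -3); Labs Inc. gets -9.
Labs Inc.'s induced payoffs are 1, -2, -9, so Labs Inc. commits to Low. Subgame-perfect outcome: (Low, Y) with payoffs (1, 4).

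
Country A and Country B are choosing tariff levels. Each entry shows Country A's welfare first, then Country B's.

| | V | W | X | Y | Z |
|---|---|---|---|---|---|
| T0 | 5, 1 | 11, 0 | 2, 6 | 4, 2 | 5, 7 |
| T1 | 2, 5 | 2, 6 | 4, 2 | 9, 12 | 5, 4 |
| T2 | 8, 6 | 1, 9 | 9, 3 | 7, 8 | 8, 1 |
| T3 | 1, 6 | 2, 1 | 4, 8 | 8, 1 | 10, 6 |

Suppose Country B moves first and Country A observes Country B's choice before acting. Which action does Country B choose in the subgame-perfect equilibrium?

Solve by backward induction (Country B leads).
- V: Country A compares 5, 2, 8, 1 and picks T2; Country B would get 6.
- W: Country A compares 11, 2, 1, 2 and picks T0; Country B would get 0.
- X: Country A compares 2, 4, 9, 4 and picks T2; Country B would get 3.
- Y: Country A compares 4, 9, 7, 8 and picks T1; Country B would get 12.
- Z: Country A compares 5, 5, 8, 10 and picks T3; Country B would get 6.
Maximizing over 6, 0, 3, 12, 6, Country B chooses Y. Subgame-perfect outcome: (T1, Y) with payoffs (9, 12).

Y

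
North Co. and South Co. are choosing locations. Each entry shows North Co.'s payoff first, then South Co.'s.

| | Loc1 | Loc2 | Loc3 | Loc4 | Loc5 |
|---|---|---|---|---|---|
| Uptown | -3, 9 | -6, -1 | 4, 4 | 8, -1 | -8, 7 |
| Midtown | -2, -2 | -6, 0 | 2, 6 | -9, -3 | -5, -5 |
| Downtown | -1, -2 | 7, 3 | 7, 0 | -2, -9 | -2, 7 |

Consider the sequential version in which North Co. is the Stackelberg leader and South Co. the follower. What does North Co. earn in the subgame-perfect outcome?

Solve by backward induction (North Co. leads).
- Uptown: South Co. compares 9, -1, 4, -1, 7 and picks Loc1; North Co. would get -3.
- Midtown: South Co. compares -2, 0, 6, -3, -5 and picks Loc3; North Co. would get 2.
- Downtown: South Co. compares -2, 3, 0, -9, 7 and picks Loc5; North Co. would get -2.
Maximizing over -3, 2, -2, North Co. chooses Midtown. Subgame-perfect outcome: (Midtown, Loc3) with payoffs (2, 6).

2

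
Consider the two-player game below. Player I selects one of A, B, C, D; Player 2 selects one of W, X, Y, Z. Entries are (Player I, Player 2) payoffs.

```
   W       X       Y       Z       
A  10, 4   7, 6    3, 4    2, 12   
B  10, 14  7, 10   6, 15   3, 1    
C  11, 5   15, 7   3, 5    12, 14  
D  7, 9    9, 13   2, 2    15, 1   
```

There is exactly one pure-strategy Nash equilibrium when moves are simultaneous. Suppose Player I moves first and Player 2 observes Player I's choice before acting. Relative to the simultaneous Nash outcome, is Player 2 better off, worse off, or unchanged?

worse off

Player 2 best-responds to each possible Player I move:
- A: BR = Z, leader payoff 2.
- B: BR = Y, leader payoff 6.
- C: BR = Z, leader payoff 12.
- D: BR = X, leader payoff 9.
Among 2, 6, 12, 9, the best is 12 at C. Subgame-perfect outcome: (C, Z) with payoffs (12, 14).
For the simultaneous game, intersect best replies.
Player I's best replies: W→C; X→C; Y→B; Z→D.
Player 2's best replies: A→Z; B→Y; C→Z; D→X.
Only (B, Y) has each player best-responding; Nash payoffs (6, 15).
Player 2 earns 14 sequentially versus 15 at the Nash outcome: worse off.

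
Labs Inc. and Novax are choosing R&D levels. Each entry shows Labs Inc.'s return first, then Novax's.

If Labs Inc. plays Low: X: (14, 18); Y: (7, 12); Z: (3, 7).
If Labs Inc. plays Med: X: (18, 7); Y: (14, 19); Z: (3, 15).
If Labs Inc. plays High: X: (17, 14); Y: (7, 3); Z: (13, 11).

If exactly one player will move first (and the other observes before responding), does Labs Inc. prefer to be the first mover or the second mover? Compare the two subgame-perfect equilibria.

first

If Labs Inc. leads: Novax's best replies are Low→X, Med→Y, High→X; Labs Inc.'s induced payoffs 14, 14, 17; outcome (High, X), payoffs (17, 14).
If Novax leads: Labs Inc.'s best replies are X→Med, Y→Med, Z→High; Novax's induced payoffs 7, 19, 11; outcome (Med, Y), payoffs (14, 19).
Labs Inc. gets 17 moving first and 14 moving second, so Labs Inc. prefers to move first.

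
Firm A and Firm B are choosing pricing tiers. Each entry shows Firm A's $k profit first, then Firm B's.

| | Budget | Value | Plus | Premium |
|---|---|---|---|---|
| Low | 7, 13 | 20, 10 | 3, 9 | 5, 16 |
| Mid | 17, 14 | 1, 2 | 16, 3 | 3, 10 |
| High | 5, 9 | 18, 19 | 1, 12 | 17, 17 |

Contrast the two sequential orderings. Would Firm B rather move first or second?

If Firm A leads: Firm B's best replies are Low→Premium, Mid→Budget, High→Value; Firm A's induced payoffs 5, 17, 18; outcome (High, Value), payoffs (18, 19).
If Firm B leads: Firm A's best replies are Budget→Mid, Value→Low, Plus→Mid, Premium→High; Firm B's induced payoffs 14, 10, 3, 17; outcome (High, Premium), payoffs (17, 17).
Firm B gets 17 moving first and 19 moving second, so Firm B prefers to move second.

second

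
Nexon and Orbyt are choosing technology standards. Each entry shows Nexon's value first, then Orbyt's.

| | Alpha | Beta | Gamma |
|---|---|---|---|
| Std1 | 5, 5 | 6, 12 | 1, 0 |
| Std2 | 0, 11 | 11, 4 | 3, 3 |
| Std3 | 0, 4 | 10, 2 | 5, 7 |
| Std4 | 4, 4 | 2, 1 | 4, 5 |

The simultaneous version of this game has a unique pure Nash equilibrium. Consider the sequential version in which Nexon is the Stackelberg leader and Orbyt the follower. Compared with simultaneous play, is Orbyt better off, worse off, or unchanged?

better off

Orbyt best-responds to each possible Nexon move:
- Std1 → Orbyt plays Beta (best of 5, 12, 0); Nexon gets 6.
- Std2 → Orbyt plays Alpha (best of 11, 4, 3); Nexon gets 0.
- Std3 → Orbyt plays Gamma (best of 4, 2, 7); Nexon gets 5.
- Std4 → Orbyt plays Gamma (best of 4, 1, 5); Nexon gets 4.
Nexon's induced payoffs are 6, 0, 5, 4, so Nexon commits to Std1. Subgame-perfect outcome: (Std1, Beta) with payoffs (6, 12).
For the simultaneous game, intersect best replies.
Nexon's best replies: Alpha→Std1; Beta→Std2; Gamma→Std3.
Orbyt's best replies: Std1→Beta; Std2→Alpha; Std3→Gamma; Std4→Gamma.
The unique mutual best reply is (Std3, Gamma), giving (5, 7).
Orbyt earns 12 sequentially versus 7 at the Nash outcome: better off.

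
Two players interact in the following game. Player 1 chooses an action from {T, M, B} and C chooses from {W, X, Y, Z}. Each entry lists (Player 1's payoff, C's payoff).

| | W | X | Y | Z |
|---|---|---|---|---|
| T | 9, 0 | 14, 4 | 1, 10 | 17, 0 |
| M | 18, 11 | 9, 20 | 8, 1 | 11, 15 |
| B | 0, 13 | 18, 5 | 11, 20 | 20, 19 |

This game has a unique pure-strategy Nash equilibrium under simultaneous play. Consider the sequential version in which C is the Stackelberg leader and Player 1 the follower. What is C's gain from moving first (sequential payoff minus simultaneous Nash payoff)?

0

Player 1 best-responds to each possible C move:
- W: Player 1 compares 9, 18, 0 and picks M; C would get 11.
- X: Player 1 compares 14, 9, 18 and picks B; C would get 5.
- Y: Player 1 compares 1, 8, 11 and picks B; C would get 20.
- Z: Player 1 compares 17, 11, 20 and picks B; C would get 19.
Among 11, 5, 20, 19, the best is 20 at Y. Subgame-perfect outcome: (B, Y) with payoffs (11, 20).
Now find the simultaneous Nash equilibrium.
Player 1's best replies: W→M; X→B; Y→B; Z→B.
C's best replies: T→Y; M→X; B→Y.
Only (B, Y) has each player best-responding; Nash payoffs (11, 20).
C's commitment gain: 20 − 20 = 0.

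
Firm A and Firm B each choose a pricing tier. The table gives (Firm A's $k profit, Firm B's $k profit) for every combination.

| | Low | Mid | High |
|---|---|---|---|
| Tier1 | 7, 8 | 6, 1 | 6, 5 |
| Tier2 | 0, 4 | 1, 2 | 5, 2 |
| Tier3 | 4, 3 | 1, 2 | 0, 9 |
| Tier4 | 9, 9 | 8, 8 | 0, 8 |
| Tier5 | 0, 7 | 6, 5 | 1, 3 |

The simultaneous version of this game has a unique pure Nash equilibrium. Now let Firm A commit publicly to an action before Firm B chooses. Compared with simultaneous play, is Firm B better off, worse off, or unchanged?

unchanged

Backward induction with Firm A moving first.
- Tier1 → Firm B plays Low (best of 8, 1, 5); Firm A gets 7.
- Tier2 → Firm B plays Low (best of 4, 2, 2); Firm A gets 0.
- Tier3 → Firm B plays High (best of 3, 2, 9); Firm A gets 0.
- Tier4 → Firm B plays Low (best of 9, 8, 8); Firm A gets 9.
- Tier5 → Firm B plays Low (best of 7, 5, 3); Firm A gets 0.
Maximizing over 7, 0, 0, 9, 0, Firm A chooses Tier4. Subgame-perfect outcome: (Tier4, Low) with payoffs (9, 9).
Now find the simultaneous Nash equilibrium.
Firm A's best replies: Low→Tier4; Mid→Tier4; High→Tier1.
Firm B's best replies: Tier1→Low; Tier2→Low; Tier3→High; Tier4→Low; Tier5→Low.
The unique mutual best reply is (Tier4, Low), giving (9, 9).
Firm B earns 9 sequentially versus 9 at the Nash outcome: unchanged.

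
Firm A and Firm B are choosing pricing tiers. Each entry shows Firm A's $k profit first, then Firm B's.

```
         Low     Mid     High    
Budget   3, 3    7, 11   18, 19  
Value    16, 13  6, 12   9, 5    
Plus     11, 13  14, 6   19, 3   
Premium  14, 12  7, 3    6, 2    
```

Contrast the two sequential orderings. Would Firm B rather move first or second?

second

If Firm A leads: Firm B's best replies are Budget→High, Value→Low, Plus→Low, Premium→Low; Firm A's induced payoffs 18, 16, 11, 14; outcome (Budget, High), payoffs (18, 19).
If Firm B leads: Firm A's best replies are Low→Value, Mid→Plus, High→Plus; Firm B's induced payoffs 13, 6, 3; outcome (Value, Low), payoffs (16, 13).
Firm B gets 13 moving first and 19 moving second, so Firm B prefers to move second.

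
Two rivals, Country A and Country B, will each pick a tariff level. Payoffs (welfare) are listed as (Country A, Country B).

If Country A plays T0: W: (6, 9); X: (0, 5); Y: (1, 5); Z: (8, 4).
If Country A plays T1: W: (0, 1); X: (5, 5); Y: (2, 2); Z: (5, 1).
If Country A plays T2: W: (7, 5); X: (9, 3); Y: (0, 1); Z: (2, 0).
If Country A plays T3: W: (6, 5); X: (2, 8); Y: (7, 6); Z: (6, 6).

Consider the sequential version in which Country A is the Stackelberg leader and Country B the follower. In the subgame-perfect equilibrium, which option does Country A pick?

Backward induction with Country A moving first.
- T0: BR = W, leader payoff 6.
- T1: BR = X, leader payoff 5.
- T2: BR = W, leader payoff 7.
- T3: BR = X, leader payoff 2.
Maximizing over 6, 5, 7, 2, Country A chooses T2. Subgame-perfect outcome: (T2, W) with payoffs (7, 5).

T2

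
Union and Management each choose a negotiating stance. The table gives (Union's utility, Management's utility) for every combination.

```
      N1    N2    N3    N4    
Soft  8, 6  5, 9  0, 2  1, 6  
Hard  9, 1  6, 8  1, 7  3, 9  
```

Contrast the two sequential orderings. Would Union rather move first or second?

If Union leads: Management's best replies are Soft→N2, Hard→N4; Union's induced payoffs 5, 3; outcome (Soft, N2), payoffs (5, 9).
If Management leads: Union's best replies are N1→Hard, N2→Hard, N3→Hard, N4→Hard; Management's induced payoffs 1, 8, 7, 9; outcome (Hard, N4), payoffs (3, 9).
Union gets 5 moving first and 3 moving second, so Union prefers to move first.

first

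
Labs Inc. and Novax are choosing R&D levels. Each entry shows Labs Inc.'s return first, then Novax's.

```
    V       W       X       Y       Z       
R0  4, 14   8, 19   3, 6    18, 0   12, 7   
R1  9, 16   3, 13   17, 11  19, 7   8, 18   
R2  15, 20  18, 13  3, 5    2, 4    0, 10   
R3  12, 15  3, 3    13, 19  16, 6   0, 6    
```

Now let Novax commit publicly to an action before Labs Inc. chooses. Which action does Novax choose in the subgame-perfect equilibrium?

Work backward from Labs Inc.'s decision.
- V: BR = R2, leader payoff 20.
- W: BR = R2, leader payoff 13.
- X: BR = R1, leader payoff 11.
- Y: BR = R1, leader payoff 7.
- Z: BR = R0, leader payoff 7.
Maximizing over 20, 13, 11, 7, 7, Novax chooses V. Subgame-perfect outcome: (R2, V) with payoffs (15, 20).

V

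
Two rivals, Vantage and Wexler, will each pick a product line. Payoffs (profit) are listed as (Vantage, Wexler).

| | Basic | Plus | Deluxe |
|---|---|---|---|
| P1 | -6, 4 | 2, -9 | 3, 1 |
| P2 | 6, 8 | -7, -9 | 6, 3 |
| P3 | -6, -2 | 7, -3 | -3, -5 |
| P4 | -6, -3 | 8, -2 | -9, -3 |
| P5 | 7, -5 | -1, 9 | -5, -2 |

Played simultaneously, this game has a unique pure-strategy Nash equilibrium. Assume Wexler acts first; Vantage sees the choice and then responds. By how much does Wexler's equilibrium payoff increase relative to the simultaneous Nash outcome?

Backward induction with Wexler moving first.
- Basic → Vantage plays P5 (best of -6, 6, -6, -6, 7); Wexler gets -5.
- Plus → Vantage plays P4 (best of 2, -7, 7, 8, -1); Wexler gets -2.
- Deluxe → Vantage plays P2 (best of 3, 6, -3, -9, -5); Wexler gets 3.
Among -5, -2, 3, the best is 3 at Deluxe. Subgame-perfect outcome: (P2, Deluxe) with payoffs (6, 3).
Now find the simultaneous Nash equilibrium.
Vantage's best replies: Basic→P5; Plus→P4; Deluxe→P2.
Wexler's best replies: P1→Basic; P2→Basic; P3→Basic; P4→Plus; P5→Plus.
The unique mutual best reply is (P4, Plus), giving (8, -2).
Wexler's commitment gain: 3 − -2 = 5.

5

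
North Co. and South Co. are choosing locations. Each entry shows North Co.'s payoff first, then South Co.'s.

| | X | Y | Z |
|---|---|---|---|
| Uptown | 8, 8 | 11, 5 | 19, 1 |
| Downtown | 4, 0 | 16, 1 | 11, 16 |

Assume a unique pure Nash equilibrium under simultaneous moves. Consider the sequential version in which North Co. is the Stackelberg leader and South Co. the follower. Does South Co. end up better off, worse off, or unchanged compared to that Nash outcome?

Work backward from South Co.'s decision.
- Uptown: BR = X, leader payoff 8.
- Downtown: BR = Z, leader payoff 11.
North Co.'s induced payoffs are 8, 11, so North Co. commits to Downtown. Subgame-perfect outcome: (Downtown, Z) with payoffs (11, 16).
For the simultaneous game, intersect best replies.
North Co.'s best replies: X→Uptown; Y→Downtown; Z→Uptown.
South Co.'s best replies: Uptown→X; Downtown→Z.
The unique mutual best reply is (Uptown, X), giving (8, 8).
South Co. earns 16 sequentially versus 8 at the Nash outcome: better off.

better off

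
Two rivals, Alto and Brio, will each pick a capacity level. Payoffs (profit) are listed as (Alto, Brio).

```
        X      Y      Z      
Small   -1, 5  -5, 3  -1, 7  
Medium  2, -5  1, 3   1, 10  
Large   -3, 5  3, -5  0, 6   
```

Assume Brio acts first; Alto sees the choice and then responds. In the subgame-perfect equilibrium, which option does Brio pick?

Z

Work backward from Alto's decision.
- X: Alto compares -1, 2, -3 and picks Medium; Brio would get -5.
- Y: Alto compares -5, 1, 3 and picks Large; Brio would get -5.
- Z: Alto compares -1, 1, 0 and picks Medium; Brio would get 10.
Among -5, -5, 10, the best is 10 at Z. Subgame-perfect outcome: (Medium, Z) with payoffs (1, 10).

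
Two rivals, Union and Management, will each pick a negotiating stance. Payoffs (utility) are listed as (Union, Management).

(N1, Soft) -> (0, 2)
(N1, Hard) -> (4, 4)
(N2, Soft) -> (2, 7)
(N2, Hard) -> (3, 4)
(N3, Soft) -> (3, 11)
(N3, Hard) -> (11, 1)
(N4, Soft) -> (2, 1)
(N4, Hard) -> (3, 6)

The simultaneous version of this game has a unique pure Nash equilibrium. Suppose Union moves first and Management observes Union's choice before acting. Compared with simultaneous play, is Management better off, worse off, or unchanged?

worse off

Backward induction with Union moving first.
- N1 → Management plays Hard (best of 2, 4); Union gets 4.
- N2 → Management plays Soft (best of 7, 4); Union gets 2.
- N3 → Management plays Soft (best of 11, 1); Union gets 3.
- N4 → Management plays Hard (best of 1, 6); Union gets 3.
Maximizing over 4, 2, 3, 3, Union chooses N1. Subgame-perfect outcome: (N1, Hard) with payoffs (4, 4).
Now find the simultaneous Nash equilibrium.
Union's best replies: Soft→N3; Hard→N3.
Management's best replies: N1→Hard; N2→Soft; N3→Soft; N4→Hard.
Only (N3, Soft) has each player best-responding; Nash payoffs (3, 11).
Management earns 4 sequentially versus 11 at the Nash outcome: worse off.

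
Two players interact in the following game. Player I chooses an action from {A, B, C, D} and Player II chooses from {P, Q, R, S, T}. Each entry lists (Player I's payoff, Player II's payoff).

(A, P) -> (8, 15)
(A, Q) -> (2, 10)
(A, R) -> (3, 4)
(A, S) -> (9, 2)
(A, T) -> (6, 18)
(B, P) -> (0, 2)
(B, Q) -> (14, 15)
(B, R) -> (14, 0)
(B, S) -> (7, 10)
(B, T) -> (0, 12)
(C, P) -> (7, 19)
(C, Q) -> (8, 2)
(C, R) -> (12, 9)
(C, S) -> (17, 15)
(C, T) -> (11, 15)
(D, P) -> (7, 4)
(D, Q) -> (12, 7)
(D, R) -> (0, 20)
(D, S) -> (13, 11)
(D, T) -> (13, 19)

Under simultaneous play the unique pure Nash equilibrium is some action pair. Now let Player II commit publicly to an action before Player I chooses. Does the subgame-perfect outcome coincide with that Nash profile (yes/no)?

no

Player I best-responds to each possible Player II move:
- P: Player I compares 8, 0, 7, 7 and picks A; Player II would get 15.
- Q: Player I compares 2, 14, 8, 12 and picks B; Player II would get 15.
- R: Player I compares 3, 14, 12, 0 and picks B; Player II would get 0.
- S: Player I compares 9, 7, 17, 13 and picks C; Player II would get 15.
- T: Player I compares 6, 0, 11, 13 and picks D; Player II would get 19.
Player II's induced payoffs are 15, 15, 0, 15, 19, so Player II commits to T. Subgame-perfect outcome: (D, T) with payoffs (13, 19).
For the simultaneous game, intersect best replies.
Player I's best replies: P→A; Q→B; R→B; S→C; T→D.
Player II's best replies: A→T; B→Q; C→P; D→R.
Only (B, Q) has each player best-responding; Nash payoffs (14, 15).
Sequential outcome (D, T) differs from the Nash profile (B, Q).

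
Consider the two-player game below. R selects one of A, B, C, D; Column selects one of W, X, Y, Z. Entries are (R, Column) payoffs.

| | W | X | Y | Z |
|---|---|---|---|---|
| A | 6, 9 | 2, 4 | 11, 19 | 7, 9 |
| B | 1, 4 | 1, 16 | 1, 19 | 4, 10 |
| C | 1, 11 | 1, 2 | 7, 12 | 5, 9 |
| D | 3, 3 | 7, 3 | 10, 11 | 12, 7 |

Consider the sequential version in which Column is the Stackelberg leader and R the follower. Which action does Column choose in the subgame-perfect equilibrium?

Y

R best-responds to each possible Column move:
- W: R compares 6, 1, 1, 3 and picks A; Column would get 9.
- X: R compares 2, 1, 1, 7 and picks D; Column would get 3.
- Y: R compares 11, 1, 7, 10 and picks A; Column would get 19.
- Z: R compares 7, 4, 5, 12 and picks D; Column would get 7.
Among 9, 3, 19, 7, the best is 19 at Y. Subgame-perfect outcome: (A, Y) with payoffs (11, 19).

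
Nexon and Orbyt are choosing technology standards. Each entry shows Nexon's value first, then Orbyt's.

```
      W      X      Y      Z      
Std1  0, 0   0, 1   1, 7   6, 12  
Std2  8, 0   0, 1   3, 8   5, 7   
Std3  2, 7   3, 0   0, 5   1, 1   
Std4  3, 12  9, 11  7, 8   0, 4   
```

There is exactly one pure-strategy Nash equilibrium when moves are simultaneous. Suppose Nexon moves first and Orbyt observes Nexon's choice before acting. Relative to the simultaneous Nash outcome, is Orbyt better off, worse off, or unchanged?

unchanged

Work backward from Orbyt's decision.
- Std1: BR = Z, leader payoff 6.
- Std2: BR = Y, leader payoff 3.
- Std3: BR = W, leader payoff 2.
- Std4: BR = W, leader payoff 3.
Nexon's induced payoffs are 6, 3, 2, 3, so Nexon commits to Std1. Subgame-perfect outcome: (Std1, Z) with payoffs (6, 12).
For the simultaneous game, intersect best replies.
Nexon's best replies: W→Std2; X→Std4; Y→Std4; Z→Std1.
Orbyt's best replies: Std1→Z; Std2→Y; Std3→W; Std4→W.
The unique mutual best reply is (Std1, Z), giving (6, 12).
Orbyt earns 12 sequentially versus 12 at the Nash outcome: unchanged.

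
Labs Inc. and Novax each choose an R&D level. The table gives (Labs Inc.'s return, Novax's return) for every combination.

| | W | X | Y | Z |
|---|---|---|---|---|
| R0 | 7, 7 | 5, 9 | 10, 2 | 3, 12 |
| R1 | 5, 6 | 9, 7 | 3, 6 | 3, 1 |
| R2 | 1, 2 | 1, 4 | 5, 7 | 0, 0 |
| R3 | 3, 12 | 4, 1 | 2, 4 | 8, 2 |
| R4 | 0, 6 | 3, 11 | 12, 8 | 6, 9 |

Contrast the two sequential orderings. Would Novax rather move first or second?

first

If Labs Inc. leads: Novax's best replies are R0→Z, R1→X, R2→Y, R3→W, R4→X; Labs Inc.'s induced payoffs 3, 9, 5, 3, 3; outcome (R1, X), payoffs (9, 7).
If Novax leads: Labs Inc.'s best replies are W→R0, X→R1, Y→R4, Z→R3; Novax's induced payoffs 7, 7, 8, 2; outcome (R4, Y), payoffs (12, 8).
Novax gets 8 moving first and 7 moving second, so Novax prefers to move first.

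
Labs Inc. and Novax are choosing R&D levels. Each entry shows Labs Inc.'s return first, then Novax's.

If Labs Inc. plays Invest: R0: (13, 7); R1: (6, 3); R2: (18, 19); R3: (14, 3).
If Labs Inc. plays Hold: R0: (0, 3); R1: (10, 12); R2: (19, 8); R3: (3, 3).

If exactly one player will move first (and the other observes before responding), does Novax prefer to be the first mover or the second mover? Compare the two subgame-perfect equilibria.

second

If Labs Inc. leads: Novax's best replies are Invest→R2, Hold→R1; Labs Inc.'s induced payoffs 18, 10; outcome (Invest, R2), payoffs (18, 19).
If Novax leads: Labs Inc.'s best replies are R0→Invest, R1→Hold, R2→Hold, R3→Invest; Novax's induced payoffs 7, 12, 8, 3; outcome (Hold, R1), payoffs (10, 12).
Novax gets 12 moving first and 19 moving second, so Novax prefers to move second.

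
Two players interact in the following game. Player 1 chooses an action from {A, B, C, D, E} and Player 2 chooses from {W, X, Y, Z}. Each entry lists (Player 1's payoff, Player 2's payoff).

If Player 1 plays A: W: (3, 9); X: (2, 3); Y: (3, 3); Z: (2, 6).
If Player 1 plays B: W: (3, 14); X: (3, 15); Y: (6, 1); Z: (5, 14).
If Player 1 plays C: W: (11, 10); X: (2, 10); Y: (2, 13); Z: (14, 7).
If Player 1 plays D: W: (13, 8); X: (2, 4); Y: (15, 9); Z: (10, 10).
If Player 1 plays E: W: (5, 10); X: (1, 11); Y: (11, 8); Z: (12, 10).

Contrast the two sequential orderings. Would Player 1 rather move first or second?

first

If Player 1 leads: Player 2's best replies are A→W, B→X, C→Y, D→Z, E→X; Player 1's induced payoffs 3, 3, 2, 10, 1; outcome (D, Z), payoffs (10, 10).
If Player 2 leads: Player 1's best replies are W→D, X→B, Y→D, Z→C; Player 2's induced payoffs 8, 15, 9, 7; outcome (B, X), payoffs (3, 15).
Player 1 gets 10 moving first and 3 moving second, so Player 1 prefers to move first.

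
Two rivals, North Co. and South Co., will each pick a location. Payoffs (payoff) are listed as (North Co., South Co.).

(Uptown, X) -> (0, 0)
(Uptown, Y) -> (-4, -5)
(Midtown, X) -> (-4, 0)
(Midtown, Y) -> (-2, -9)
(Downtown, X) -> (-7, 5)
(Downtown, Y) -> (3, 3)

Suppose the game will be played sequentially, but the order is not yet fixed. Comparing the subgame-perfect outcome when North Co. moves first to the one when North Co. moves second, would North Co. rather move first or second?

second

If North Co. leads: South Co.'s best replies are Uptown→X, Midtown→X, Downtown→X; North Co.'s induced payoffs 0, -4, -7; outcome (Uptown, X), payoffs (0, 0).
If South Co. leads: North Co.'s best replies are X→Uptown, Y→Downtown; South Co.'s induced payoffs 0, 3; outcome (Downtown, Y), payoffs (3, 3).
North Co. gets 0 moving first and 3 moving second, so North Co. prefers to move second.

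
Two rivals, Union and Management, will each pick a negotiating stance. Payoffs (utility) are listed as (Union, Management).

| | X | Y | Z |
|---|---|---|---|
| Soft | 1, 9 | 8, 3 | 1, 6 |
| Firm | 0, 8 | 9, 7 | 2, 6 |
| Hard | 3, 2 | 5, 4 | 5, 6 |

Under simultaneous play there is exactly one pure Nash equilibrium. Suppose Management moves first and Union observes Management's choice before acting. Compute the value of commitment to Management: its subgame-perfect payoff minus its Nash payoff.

Solve by backward induction (Management leads).
- X: BR = Hard, leader payoff 2.
- Y: BR = Firm, leader payoff 7.
- Z: BR = Hard, leader payoff 6.
Maximizing over 2, 7, 6, Management chooses Y. Subgame-perfect outcome: (Firm, Y) with payoffs (9, 7).
Now find the simultaneous Nash equilibrium.
Union's best replies: X→Hard; Y→Firm; Z→Hard.
Management's best replies: Soft→X; Firm→X; Hard→Z.
The unique mutual best reply is (Hard, Z), giving (5, 6).
Management's commitment gain: 7 − 6 = 1.

1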